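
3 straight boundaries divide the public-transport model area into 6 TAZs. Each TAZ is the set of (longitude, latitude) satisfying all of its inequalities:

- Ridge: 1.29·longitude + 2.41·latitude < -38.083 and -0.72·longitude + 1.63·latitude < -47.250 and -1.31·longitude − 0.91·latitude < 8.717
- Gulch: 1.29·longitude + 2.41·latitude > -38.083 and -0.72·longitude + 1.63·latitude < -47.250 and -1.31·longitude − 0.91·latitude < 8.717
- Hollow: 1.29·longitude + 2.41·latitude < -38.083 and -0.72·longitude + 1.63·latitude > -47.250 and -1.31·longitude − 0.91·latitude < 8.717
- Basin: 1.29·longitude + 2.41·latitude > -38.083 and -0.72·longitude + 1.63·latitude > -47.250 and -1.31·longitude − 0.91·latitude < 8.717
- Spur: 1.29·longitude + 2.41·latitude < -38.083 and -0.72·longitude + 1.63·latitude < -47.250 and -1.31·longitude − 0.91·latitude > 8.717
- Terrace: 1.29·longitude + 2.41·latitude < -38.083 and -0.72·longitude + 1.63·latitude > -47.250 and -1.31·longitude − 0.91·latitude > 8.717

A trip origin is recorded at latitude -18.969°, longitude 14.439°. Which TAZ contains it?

1.29·14.439 + 2.41·-18.969 = -27.089, which is > -38.083
-0.72·14.439 + 1.63·-18.969 = -41.316, which is > -47.250
-1.31·14.439 − 0.91·-18.969 = -1.653, which is < 8.717
This sign pattern matches Basin.

Basin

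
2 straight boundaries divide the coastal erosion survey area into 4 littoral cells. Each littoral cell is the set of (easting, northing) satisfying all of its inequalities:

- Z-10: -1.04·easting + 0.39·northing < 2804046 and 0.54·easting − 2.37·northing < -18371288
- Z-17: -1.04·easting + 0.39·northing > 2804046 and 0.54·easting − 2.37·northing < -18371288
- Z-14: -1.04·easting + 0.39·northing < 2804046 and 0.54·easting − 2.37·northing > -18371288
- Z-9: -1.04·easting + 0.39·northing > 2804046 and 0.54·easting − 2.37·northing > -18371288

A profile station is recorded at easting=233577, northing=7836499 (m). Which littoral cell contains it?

Z-17

-1.04·233577 + 0.39·7836499 = 2813314.530, which is > 2804046
0.54·233577 − 2.37·7836499 = -18446371.050, which is < -18371288
This sign pattern matches Z-17.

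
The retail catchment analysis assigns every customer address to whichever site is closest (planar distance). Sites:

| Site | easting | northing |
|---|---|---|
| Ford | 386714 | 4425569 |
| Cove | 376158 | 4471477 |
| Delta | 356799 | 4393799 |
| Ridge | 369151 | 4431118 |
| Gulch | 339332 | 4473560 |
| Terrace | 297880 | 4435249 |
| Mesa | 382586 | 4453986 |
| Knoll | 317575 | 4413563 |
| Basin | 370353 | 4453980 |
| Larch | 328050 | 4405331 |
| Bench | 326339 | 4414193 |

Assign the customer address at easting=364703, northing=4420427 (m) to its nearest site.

Squared distances to each site:
Ford: 510924285.000; Cove: 2737319525.000; Delta: 771523600.000; Ridge: 134082185.000; Gulch: 3466803330.000; Terrace: 4685005013.000; Mesa: 1446008170.000; Knoll: 2268162880.000; Basin: 1157726309.000; Larch: 1571331625.000; Bench: 1510659252.000.
Minimum at Ridge.

Ridge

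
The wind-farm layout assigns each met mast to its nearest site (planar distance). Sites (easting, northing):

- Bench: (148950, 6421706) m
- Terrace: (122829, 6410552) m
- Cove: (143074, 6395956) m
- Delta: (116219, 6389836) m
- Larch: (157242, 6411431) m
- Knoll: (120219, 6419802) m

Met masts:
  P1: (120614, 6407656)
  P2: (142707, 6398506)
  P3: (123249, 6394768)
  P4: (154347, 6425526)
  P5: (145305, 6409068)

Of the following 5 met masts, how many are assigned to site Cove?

P1 → Terrace
P2 → Cove
P3 → Delta
P4 → Bench
P5 → Larch
1 of the 5 goes to Cove.

1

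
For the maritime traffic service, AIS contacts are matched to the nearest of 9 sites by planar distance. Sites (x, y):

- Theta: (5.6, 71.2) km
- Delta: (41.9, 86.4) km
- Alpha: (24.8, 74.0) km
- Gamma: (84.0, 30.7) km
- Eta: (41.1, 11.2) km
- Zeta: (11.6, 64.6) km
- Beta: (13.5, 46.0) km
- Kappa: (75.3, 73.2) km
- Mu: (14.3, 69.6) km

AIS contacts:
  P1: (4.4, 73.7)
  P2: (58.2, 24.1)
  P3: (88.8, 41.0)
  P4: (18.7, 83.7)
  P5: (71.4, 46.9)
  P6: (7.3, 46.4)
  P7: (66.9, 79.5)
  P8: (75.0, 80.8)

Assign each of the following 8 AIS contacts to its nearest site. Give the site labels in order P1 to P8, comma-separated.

P1 → Theta (d²=7.69)
P2 → Eta (d²=458.82)
P3 → Gamma (d²=129.13)
P4 → Alpha (d²=131.30)
P5 → Gamma (d²=421.20)
P6 → Beta (d²=38.60)
P7 → Kappa (d²=110.25)
P8 → Kappa (d²=57.85)

Theta, Eta, Gamma, Alpha, Gamma, Beta, Kappa, Kappa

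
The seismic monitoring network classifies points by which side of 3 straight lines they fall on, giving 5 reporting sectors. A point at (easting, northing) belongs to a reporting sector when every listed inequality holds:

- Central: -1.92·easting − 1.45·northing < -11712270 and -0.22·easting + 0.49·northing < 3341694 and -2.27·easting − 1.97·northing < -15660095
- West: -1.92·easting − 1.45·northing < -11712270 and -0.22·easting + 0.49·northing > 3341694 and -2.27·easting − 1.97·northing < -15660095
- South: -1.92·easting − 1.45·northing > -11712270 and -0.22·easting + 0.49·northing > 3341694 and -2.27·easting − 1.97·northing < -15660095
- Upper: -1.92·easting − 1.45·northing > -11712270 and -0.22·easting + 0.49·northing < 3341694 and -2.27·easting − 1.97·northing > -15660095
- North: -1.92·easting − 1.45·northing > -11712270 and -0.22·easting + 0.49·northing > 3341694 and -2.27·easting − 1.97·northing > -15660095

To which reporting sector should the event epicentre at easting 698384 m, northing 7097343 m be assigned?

Upper

-1.92·698384 − 1.45·7097343 = -11632044.630, which is > -11712270
-0.22·698384 + 0.49·7097343 = 3324053.590, which is < 3341694
-2.27·698384 − 1.97·7097343 = -15567097.390, which is > -15660095
This sign pattern matches Upper.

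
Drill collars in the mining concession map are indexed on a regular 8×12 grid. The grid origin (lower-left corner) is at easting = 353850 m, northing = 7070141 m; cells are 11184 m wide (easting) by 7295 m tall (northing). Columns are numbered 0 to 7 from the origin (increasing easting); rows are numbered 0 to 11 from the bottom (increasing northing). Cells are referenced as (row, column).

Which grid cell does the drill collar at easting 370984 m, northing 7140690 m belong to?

(9, 1)

Column index: ⌊(370984 − 353850) / 11184⌋ = ⌊1.532⌋ = 1
Row offset from origin: ⌊(7140690 − 7070141) / 7295⌋ = ⌊9.671⌋ = 9 → row 9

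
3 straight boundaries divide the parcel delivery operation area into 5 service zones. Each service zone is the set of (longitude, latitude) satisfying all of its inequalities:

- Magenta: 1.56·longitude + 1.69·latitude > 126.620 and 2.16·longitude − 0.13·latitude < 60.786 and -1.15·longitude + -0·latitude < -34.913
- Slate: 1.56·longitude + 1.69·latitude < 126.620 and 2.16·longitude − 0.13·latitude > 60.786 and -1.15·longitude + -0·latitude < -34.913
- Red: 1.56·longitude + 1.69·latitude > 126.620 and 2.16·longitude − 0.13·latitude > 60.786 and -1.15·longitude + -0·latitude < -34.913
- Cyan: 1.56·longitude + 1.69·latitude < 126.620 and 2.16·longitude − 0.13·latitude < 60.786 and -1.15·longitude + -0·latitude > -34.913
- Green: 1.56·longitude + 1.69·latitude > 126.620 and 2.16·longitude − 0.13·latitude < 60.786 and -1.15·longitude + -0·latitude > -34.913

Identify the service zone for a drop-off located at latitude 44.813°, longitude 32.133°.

Slate

1.56·32.133 + 1.69·44.813 = 125.861, which is < 126.620
2.16·32.133 − 0.13·44.813 = 63.582, which is > 60.786
-1.15·32.133 + -0·44.813 = -36.953, which is < -34.913
This sign pattern matches Slate.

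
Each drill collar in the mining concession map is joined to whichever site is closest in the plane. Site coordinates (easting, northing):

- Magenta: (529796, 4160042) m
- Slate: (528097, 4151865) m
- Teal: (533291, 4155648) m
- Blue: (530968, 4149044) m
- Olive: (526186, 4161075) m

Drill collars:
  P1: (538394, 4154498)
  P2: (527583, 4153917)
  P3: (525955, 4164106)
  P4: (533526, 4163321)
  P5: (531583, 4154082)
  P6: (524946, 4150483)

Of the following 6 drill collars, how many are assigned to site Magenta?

P1 → Teal
P2 → Slate
P3 → Olive
P4 → Magenta
P5 → Teal
P6 → Slate
1 of the 6 goes to Magenta.

1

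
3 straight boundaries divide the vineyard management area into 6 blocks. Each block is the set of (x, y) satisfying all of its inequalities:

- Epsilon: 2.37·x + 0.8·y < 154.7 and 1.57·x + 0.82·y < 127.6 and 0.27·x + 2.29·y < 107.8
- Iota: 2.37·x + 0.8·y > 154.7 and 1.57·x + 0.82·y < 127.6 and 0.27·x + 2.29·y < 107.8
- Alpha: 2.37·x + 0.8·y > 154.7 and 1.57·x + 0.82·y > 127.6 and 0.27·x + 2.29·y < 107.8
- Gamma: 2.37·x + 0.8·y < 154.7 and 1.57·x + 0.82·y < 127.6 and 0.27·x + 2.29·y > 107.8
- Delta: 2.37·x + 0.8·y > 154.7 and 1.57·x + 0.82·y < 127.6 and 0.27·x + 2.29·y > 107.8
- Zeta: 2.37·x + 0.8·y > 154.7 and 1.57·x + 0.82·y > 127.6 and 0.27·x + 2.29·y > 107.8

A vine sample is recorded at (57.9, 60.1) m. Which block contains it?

Zeta

2.37·57.9 + 0.8·60.1 = 185.303, which is > 154.7
1.57·57.9 + 0.82·60.1 = 140.185, which is > 127.6
0.27·57.9 + 2.29·60.1 = 153.262, which is > 107.8
This sign pattern matches Zeta.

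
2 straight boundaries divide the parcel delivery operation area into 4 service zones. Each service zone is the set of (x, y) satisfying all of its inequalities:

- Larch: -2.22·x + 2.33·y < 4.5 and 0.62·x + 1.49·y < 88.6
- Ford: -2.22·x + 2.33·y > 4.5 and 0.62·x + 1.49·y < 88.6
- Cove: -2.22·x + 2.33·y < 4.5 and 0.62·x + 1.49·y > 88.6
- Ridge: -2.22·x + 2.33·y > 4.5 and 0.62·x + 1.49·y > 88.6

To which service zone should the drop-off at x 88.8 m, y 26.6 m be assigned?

-2.22·88.8 + 2.33·26.6 = -135.158, which is < 4.5
0.62·88.8 + 1.49·26.6 = 94.690, which is > 88.6
This sign pattern matches Cove.

Cove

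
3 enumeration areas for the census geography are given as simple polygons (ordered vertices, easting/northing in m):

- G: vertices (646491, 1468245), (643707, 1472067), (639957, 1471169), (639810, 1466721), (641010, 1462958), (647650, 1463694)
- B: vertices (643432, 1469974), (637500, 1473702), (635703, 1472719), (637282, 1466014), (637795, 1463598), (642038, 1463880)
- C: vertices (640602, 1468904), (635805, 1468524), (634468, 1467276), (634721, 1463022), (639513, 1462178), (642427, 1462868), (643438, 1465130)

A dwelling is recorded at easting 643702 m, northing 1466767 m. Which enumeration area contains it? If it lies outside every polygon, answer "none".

Cast a ray rightward from (643702, 1466767). For each polygon, the edges (by vertex number in listed order) whose endpoints lie on opposite sides of northing = 1466767, where each meets that height, and whether that is right or left of the point:
G: 3–4 at easting≈639811.5 (left), 6–1 at easting≈646867.4 (right) → 1 crossing.
B: 3–4 at easting≈637104.7 (left), 6–1 at easting≈642698.4 (left) → 0 crossings.
C: 3–4 at easting≈634498.3 (left), 7–1 at easting≈642207.9 (left) → 0 crossings.
Only G has an odd count, so the point is inside G.

G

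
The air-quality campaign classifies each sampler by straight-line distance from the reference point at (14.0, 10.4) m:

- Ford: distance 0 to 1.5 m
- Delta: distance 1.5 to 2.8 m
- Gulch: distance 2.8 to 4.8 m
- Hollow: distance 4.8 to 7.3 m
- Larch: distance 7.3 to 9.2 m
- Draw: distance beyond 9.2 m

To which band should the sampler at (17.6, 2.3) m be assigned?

Distance = √((17.6−14.0)² + (2.3−10.4)²) = √(12.960 + 65.610) = 8.864 m.
7.3 ≤ 8.864 < 9.2 → Larch.

Larch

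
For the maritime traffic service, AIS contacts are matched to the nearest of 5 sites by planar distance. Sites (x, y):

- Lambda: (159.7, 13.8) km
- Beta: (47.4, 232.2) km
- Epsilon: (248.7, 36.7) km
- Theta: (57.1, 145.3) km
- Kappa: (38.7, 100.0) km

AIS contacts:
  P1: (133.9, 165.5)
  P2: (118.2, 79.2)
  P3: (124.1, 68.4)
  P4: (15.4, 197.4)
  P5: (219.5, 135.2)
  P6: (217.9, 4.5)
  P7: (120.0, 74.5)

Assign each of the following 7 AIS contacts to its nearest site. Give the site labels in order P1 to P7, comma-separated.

P1 → Theta (d²=6306.28)
P2 → Lambda (d²=5999.41)
P3 → Lambda (d²=4248.52)
P4 → Beta (d²=2235.04)
P5 → Epsilon (d²=10554.89)
P6 → Epsilon (d²=1985.48)
P7 → Lambda (d²=5260.58)

Theta, Lambda, Lambda, Beta, Epsilon, Epsilon, Lambda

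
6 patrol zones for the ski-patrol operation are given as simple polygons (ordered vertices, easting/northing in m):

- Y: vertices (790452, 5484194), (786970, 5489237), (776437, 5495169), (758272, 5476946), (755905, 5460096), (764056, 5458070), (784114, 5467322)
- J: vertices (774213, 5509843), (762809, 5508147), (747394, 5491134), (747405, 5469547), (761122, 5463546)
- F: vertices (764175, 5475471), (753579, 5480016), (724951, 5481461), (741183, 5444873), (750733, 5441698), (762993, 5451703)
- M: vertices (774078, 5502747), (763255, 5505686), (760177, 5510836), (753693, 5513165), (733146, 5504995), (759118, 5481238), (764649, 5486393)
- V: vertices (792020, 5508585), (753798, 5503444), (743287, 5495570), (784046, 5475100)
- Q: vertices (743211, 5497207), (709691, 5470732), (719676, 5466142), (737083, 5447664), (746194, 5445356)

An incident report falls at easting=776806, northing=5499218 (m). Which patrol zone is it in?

V

Cast a ray rightward from (776806, 5499218). For each polygon, the edges (by vertex number in listed order) whose endpoints lie on opposite sides of northing = 5499218, where each meets that height, and whether that is right or left of the point:
Y: no edge straddles that height → 0 crossings.
J: 2–3 at easting≈754718.7 (left), 5–1 at easting≈771208.7 (left) → 0 crossings.
F: no edge straddles that height → 0 crossings.
M: 5–6 at easting≈739461.6 (left), 7–1 at easting≈772043.3 (left) → 0 crossings.
V: 2–3 at easting≈748156.7 (left), 4–1 at easting≈789789.4 (right) → 1 crossing.
Q: no edge straddles that height → 0 crossings.
Only V has an odd count, so the point is inside V.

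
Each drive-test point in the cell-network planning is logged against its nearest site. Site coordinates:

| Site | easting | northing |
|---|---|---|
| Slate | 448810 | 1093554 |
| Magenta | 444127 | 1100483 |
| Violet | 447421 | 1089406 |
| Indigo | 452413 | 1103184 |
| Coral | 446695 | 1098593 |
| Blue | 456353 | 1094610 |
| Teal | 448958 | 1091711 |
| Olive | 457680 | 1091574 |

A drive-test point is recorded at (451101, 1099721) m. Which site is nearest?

Indigo

Squared distances to each site:
Slate: 43280570.000; Magenta: 49217320.000; Violet: 119941625.000; Indigo: 13713713.000; Coral: 20685220.000; Blue: 53705825.000; Teal: 68752549.000; Olive: 109656850.000.
Minimum at Indigo.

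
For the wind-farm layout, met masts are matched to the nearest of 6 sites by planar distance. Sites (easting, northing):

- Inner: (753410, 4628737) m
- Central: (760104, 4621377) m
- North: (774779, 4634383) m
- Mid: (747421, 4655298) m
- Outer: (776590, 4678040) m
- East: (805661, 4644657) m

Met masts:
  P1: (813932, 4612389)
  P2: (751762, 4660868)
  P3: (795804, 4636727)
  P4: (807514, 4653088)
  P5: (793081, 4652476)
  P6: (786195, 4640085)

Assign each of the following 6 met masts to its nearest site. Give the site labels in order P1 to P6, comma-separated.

East, Mid, East, East, East, North

P1 → East (d²=1109633265.00)
P2 → Mid (d²=49869181.00)
P3 → East (d²=160045349.00)
P4 → East (d²=74515370.00)
P5 → East (d²=219393161.00)
P6 → North (d²=162837860.00)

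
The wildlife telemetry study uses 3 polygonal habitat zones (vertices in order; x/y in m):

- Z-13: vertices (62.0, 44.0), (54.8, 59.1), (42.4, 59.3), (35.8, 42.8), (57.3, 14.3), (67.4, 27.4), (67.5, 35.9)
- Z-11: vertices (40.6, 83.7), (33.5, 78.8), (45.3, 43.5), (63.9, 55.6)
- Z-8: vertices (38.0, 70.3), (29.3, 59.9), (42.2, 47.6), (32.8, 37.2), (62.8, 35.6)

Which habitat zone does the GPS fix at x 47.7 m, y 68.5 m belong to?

Z-11

Cast a ray rightward from (47.7, 68.5). For each polygon, the edges (by vertex number in listed order) whose endpoints lie on opposite sides of y = 68.5, where each meets that height, and whether that is right or left of the point:
Z-13: no edge straddles that height → 0 crossings.
Z-11: 2–3 at x≈36.94 (left), 4–1 at x≈53.20 (right) → 1 crossing.
Z-8: 1–2 at x≈36.49 (left), 5–1 at x≈39.29 (left) → 0 crossings.
Only Z-11 has an odd count, so the point is inside Z-11.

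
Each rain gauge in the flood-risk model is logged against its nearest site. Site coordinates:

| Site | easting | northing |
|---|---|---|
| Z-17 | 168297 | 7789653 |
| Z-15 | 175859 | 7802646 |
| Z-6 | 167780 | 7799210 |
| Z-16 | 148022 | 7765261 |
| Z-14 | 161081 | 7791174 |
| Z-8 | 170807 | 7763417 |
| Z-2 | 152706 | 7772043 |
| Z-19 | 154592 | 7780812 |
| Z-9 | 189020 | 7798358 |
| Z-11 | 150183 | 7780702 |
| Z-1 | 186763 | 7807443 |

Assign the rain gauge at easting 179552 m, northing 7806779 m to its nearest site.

Z-15

Squared distances to each site:
Z-17: 419974901.000; Z-15: 30719938.000; Z-6: 195869745.000; Z-16: 2717885224.000; Z-14: 584693866.000; Z-8: 1956738069.000; Z-2: 1927297412.000; Z-19: 1297286689.000; Z-9: 160556265.000; Z-11: 1542548090.000; Z-1: 52439417.000.
Minimum at Z-15.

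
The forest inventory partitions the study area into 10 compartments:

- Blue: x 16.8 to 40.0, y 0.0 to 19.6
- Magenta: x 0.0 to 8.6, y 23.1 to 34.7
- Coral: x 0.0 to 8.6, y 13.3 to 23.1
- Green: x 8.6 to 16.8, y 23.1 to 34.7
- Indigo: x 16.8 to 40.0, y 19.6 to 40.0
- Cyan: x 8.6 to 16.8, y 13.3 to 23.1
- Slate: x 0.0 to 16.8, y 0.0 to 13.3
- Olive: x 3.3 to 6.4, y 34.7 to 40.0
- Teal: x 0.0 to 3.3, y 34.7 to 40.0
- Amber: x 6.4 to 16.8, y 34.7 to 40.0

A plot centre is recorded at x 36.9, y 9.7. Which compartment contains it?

Blue

The point has x = 36.9 and y = 9.7.
Only Blue satisfies 16.8 ≤ x ≤ 40.0 and 0.0 ≤ y ≤ 19.6.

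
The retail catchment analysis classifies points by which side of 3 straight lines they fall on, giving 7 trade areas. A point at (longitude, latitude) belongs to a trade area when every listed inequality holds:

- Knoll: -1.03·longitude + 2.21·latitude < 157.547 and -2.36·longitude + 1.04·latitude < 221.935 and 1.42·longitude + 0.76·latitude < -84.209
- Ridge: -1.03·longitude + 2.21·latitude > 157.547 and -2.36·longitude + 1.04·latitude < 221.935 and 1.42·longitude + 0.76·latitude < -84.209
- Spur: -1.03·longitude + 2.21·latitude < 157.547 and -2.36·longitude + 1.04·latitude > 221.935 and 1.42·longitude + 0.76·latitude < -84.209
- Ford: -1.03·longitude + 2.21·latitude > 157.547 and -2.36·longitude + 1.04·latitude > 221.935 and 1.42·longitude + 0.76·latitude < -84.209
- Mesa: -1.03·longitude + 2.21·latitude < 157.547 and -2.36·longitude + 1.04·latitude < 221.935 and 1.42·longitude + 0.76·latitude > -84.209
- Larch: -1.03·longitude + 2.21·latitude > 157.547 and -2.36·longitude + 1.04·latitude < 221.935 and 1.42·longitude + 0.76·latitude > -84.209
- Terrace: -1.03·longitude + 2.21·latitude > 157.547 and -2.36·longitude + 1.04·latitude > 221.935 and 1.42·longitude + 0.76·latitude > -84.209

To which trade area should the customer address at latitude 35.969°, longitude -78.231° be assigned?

-1.03·-78.231 + 2.21·35.969 = 160.069, which is > 157.547
-2.36·-78.231 + 1.04·35.969 = 222.033, which is > 221.935
1.42·-78.231 + 0.76·35.969 = -83.752, which is > -84.209
This sign pattern matches Terrace.

Terrace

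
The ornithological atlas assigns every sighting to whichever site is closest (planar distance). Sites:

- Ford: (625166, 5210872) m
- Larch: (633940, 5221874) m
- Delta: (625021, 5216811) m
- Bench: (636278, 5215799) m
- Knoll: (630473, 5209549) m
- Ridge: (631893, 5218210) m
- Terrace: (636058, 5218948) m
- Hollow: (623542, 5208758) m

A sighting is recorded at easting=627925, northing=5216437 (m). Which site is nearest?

Squared distances to each site:
Ford: 38581306.000; Larch: 65741194.000; Delta: 8573092.000; Bench: 70179653.000; Knoll: 53936848.000; Ridge: 18888553.000; Terrace: 72450810.000; Hollow: 78177730.000.
Minimum at Delta.

Delta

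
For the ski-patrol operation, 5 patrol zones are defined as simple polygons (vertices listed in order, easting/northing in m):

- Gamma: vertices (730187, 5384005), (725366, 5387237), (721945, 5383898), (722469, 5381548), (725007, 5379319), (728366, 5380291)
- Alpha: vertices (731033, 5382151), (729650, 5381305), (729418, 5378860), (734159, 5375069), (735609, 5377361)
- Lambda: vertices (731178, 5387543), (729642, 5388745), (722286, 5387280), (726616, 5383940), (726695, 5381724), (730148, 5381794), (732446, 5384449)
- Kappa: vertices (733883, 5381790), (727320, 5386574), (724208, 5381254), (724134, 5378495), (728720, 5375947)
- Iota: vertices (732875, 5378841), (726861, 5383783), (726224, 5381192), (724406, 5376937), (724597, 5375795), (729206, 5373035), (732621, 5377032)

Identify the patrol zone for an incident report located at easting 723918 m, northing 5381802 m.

Gamma

Cast a ray rightward from (723918, 5381802). For each polygon, the edges (by vertex number in listed order) whose endpoints lie on opposite sides of northing = 5381802, where each meets that height, and whether that is right or left of the point:
Gamma: 3–4 at easting≈722412.4 (left), 6–1 at easting≈729106.9 (right) → 1 crossing.
Alpha: 1–2 at easting≈730462.5 (right), 5–1 at easting≈731366.4 (right) → 2 crossings.
Lambda: 4–5 at easting≈726692.2 (right), 6–7 at easting≈730154.9 (right) → 2 crossings.
Kappa: 1–2 at easting≈733866.5 (right), 2–3 at easting≈724528.6 (right) → 2 crossings.
Iota: 1–2 at easting≈729271.7 (right), 2–3 at easting≈726374.0 (right) → 2 crossings.
Only Gamma has an odd count, so the point is inside Gamma.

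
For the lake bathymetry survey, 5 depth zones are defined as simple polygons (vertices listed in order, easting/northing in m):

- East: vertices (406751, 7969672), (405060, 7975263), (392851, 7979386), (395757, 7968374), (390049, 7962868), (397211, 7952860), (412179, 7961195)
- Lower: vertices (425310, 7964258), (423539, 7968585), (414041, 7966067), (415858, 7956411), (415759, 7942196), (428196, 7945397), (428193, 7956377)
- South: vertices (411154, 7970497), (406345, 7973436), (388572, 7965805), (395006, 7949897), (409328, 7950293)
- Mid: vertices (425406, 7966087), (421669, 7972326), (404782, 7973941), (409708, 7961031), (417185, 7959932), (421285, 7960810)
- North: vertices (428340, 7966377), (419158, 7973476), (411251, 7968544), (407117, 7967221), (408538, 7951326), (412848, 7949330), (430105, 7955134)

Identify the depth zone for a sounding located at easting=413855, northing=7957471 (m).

North

Cast a ray rightward from (413855, 7957471). For each polygon, the edges (by vertex number in listed order) whose endpoints lie on opposite sides of northing = 7957471, where each meets that height, and whether that is right or left of the point:
East: 5–6 at easting≈393911.2 (left), 6–7 at easting≈405491.4 (left) → 0 crossings.
Lower: 3–4 at easting≈415658.5 (right), 7–1 at easting≈427792.8 (right) → 2 crossings.
South: 3–4 at easting≈391942.7 (left), 5–1 at easting≈409976.7 (left) → 0 crossings.
Mid: no edge straddles that height → 0 crossings.
North: 4–5 at easting≈407988.6 (left), 7–1 at easting≈429738.1 (right) → 1 crossing.
Only North has an odd count, so the point is inside North.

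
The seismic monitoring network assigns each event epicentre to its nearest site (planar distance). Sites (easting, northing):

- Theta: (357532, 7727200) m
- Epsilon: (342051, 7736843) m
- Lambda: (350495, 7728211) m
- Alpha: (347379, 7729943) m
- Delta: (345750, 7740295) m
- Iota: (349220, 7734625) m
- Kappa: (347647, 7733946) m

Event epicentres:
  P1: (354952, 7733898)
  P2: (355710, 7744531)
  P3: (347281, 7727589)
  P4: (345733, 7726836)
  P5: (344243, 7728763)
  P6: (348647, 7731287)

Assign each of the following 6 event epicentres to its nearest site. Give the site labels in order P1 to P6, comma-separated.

P1 → Iota (d²=33384353.00)
P2 → Delta (d²=117145296.00)
P3 → Alpha (d²=5550920.00)
P4 → Alpha (d²=12362765.00)
P5 → Alpha (d²=11226896.00)
P6 → Alpha (d²=3414160.00)

Iota, Delta, Alpha, Alpha, Alpha, Alpha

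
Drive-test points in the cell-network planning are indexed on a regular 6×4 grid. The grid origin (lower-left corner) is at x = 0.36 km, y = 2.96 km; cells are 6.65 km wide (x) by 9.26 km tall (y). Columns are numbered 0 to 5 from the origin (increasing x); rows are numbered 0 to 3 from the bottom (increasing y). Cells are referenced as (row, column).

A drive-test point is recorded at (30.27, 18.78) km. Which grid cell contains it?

Column index: ⌊(30.27 − 0.36) / 6.65⌋ = ⌊4.498⌋ = 4
Row offset from origin: ⌊(18.78 − 2.96) / 9.26⌋ = ⌊1.708⌋ = 1 → row 1

(1, 4)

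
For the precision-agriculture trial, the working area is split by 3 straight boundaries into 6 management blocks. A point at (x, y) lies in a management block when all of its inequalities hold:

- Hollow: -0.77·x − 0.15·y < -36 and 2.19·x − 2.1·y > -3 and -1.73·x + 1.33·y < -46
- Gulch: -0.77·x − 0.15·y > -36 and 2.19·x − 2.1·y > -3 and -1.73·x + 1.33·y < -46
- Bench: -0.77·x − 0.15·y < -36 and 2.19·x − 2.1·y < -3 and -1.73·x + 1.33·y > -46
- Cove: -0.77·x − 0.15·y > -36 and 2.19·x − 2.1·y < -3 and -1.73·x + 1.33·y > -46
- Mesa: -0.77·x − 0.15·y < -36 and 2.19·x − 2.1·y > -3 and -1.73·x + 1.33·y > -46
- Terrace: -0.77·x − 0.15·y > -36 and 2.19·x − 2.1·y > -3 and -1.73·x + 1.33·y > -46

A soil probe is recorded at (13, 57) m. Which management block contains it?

Cove

-0.77·13 − 0.15·57 = -18.560, which is > -36
2.19·13 − 2.1·57 = -91.230, which is < -3
-1.73·13 + 1.33·57 = 53.320, which is > -46
This sign pattern matches Cove.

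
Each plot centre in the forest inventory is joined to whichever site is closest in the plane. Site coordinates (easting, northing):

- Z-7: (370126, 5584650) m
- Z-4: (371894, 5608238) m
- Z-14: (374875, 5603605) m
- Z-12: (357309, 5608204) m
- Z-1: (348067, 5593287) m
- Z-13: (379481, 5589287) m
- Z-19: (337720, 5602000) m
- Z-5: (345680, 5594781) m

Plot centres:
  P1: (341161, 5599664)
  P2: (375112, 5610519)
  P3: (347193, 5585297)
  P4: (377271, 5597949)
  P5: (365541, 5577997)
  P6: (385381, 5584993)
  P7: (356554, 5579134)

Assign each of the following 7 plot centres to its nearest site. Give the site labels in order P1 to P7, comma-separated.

P1 → Z-19 (d²=17297377.00)
P2 → Z-4 (d²=15558485.00)
P3 → Z-1 (d²=64603976.00)
P4 → Z-14 (d²=37731152.00)
P5 → Z-7 (d²=65284634.00)
P6 → Z-13 (d²=53248436.00)
P7 → Z-7 (d²=214625440.00)

Z-19, Z-4, Z-1, Z-14, Z-7, Z-13, Z-7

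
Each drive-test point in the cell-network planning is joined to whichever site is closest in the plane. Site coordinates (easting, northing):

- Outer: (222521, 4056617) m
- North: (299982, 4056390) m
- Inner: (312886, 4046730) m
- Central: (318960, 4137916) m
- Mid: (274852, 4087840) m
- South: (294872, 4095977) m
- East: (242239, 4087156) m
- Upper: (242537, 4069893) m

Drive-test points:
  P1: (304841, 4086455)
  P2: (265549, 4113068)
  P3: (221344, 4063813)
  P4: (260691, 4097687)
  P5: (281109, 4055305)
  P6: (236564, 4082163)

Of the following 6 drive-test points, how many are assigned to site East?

1

P1 → South
P2 → Mid
P3 → Outer
P4 → Mid
P5 → North
P6 → East
1 of the 6 goes to East.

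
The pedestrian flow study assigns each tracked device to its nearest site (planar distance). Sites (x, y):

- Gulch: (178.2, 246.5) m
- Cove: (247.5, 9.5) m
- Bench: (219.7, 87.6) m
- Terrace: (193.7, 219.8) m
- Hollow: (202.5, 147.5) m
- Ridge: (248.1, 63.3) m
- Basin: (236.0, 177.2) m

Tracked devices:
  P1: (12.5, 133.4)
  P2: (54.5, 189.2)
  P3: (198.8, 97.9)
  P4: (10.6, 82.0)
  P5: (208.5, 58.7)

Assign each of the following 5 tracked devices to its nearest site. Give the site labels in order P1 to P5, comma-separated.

Hollow, Gulch, Bench, Hollow, Bench

P1 → Hollow (d²=36298.81)
P2 → Gulch (d²=18584.98)
P3 → Bench (d²=542.90)
P4 → Hollow (d²=41115.86)
P5 → Bench (d²=960.65)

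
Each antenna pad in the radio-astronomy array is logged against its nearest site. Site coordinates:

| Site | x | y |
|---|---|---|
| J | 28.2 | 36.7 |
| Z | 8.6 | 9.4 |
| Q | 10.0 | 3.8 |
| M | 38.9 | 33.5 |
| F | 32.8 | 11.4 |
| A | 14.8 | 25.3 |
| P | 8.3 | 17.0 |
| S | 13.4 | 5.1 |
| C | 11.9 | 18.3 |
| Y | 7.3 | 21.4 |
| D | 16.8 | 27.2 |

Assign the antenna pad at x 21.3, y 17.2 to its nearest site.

C

Squared distances to each site:
J: 427.860; Z: 222.130; Q: 307.250; M: 575.450; F: 165.890; A: 107.860; P: 169.040; S: 208.820; C: 89.570; Y: 213.640; D: 120.250.
Minimum at C.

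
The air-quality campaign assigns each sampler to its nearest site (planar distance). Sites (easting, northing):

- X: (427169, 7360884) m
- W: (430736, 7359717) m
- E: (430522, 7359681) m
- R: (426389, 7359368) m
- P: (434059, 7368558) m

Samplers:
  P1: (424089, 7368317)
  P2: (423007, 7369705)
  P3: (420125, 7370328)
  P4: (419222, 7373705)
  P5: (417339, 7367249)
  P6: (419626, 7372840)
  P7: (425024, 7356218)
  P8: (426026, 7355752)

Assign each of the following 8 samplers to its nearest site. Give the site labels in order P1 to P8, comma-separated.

X, X, X, X, X, X, R, R

P1 → X (d²=64735889.00)
P2 → X (d²=95132285.00)
P3 → X (d²=138807072.00)
P4 → X (d²=227532850.00)
P5 → X (d²=137142125.00)
P6 → X (d²=199842785.00)
P7 → R (d²=11785725.00)
P8 → R (d²=13207225.00)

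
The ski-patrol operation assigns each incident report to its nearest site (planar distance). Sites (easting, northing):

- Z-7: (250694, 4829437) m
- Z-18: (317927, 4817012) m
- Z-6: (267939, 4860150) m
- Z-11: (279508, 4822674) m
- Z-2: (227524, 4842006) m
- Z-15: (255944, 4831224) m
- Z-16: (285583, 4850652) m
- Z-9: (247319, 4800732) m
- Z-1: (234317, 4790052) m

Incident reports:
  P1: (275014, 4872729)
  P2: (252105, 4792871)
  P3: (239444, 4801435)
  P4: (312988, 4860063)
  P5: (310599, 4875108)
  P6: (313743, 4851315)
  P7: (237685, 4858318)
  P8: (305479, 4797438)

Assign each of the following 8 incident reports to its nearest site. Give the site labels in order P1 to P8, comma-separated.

P1 → Z-6 (d²=208286866.00)
P2 → Z-9 (d²=84701117.00)
P3 → Z-9 (d²=62509834.00)
P4 → Z-16 (d²=839600946.00)
P5 → Z-16 (d²=1223896192.00)
P6 → Z-16 (d²=793425169.00)
P7 → Z-2 (d²=369327265.00)
P8 → Z-18 (d²=538094180.00)

Z-6, Z-9, Z-9, Z-16, Z-16, Z-16, Z-2, Z-18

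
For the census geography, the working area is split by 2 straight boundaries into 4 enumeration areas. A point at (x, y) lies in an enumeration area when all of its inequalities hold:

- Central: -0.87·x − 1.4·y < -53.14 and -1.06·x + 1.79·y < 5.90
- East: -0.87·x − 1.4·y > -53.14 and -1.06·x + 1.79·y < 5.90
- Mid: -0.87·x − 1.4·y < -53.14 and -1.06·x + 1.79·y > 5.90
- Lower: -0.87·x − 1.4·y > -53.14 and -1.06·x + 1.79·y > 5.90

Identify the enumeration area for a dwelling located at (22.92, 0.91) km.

-0.87·22.92 − 1.4·0.91 = -21.214, which is > -53.14
-1.06·22.92 + 1.79·0.91 = -22.666, which is < 5.90
This sign pattern matches East.

East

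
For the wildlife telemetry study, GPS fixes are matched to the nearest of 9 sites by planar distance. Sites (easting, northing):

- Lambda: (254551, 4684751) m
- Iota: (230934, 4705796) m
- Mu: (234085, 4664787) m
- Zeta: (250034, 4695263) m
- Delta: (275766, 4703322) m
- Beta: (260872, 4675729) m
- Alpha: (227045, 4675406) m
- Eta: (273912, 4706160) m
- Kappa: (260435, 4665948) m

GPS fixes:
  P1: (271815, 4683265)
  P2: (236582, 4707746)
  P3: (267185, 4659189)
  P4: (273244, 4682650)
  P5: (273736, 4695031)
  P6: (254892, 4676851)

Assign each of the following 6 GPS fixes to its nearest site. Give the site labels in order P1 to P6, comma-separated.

P1 → Beta (d²=176540545.00)
P2 → Iota (d²=35702404.00)
P3 → Kappa (d²=91246581.00)
P4 → Beta (d²=200966625.00)
P5 → Delta (d²=72861581.00)
P6 → Beta (d²=37019284.00)

Beta, Iota, Kappa, Beta, Delta, Beta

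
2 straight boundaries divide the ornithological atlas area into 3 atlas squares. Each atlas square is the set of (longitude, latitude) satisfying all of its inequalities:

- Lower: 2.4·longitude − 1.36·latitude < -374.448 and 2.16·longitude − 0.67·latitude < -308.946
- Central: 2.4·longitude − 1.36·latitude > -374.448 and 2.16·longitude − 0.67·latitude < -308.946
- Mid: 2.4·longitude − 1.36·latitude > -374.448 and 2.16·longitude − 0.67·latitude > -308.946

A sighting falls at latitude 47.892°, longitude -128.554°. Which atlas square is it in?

2.4·-128.554 − 1.36·47.892 = -373.663, which is > -374.448
2.16·-128.554 − 0.67·47.892 = -309.764, which is < -308.946
This sign pattern matches Central.

Central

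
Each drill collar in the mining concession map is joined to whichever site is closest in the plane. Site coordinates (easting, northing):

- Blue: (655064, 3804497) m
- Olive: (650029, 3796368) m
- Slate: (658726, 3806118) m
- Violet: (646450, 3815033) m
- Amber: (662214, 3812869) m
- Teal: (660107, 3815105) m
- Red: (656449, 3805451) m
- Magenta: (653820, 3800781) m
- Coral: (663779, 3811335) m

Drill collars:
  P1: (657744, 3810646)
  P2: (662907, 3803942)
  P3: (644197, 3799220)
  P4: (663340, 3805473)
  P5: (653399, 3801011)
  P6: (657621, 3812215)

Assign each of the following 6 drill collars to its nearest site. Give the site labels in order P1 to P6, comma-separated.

Slate, Slate, Olive, Slate, Magenta, Teal

P1 → Slate (d²=21467108.00)
P2 → Slate (d²=22215737.00)
P3 → Olive (d²=42146128.00)
P4 → Slate (d²=21705021.00)
P5 → Magenta (d²=230141.00)
P6 → Teal (d²=14532296.00)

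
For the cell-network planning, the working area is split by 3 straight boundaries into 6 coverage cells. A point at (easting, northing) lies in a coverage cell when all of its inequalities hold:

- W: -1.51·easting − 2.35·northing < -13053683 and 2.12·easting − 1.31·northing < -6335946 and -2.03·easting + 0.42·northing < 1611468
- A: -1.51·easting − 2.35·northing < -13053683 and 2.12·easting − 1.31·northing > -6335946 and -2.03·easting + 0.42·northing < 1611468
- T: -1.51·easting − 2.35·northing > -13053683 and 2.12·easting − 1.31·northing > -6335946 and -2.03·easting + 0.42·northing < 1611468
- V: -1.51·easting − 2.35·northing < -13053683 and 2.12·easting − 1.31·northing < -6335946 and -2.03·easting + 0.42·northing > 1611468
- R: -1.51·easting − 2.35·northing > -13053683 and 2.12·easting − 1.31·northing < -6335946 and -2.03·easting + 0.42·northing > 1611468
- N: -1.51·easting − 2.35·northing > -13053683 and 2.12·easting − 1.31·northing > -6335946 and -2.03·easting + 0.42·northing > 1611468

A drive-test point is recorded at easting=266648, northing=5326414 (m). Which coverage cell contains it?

-1.51·266648 − 2.35·5326414 = -12919711.380, which is > -13053683
2.12·266648 − 1.31·5326414 = -6412308.580, which is < -6335946
-2.03·266648 + 0.42·5326414 = 1695798.440, which is > 1611468
This sign pattern matches R.

R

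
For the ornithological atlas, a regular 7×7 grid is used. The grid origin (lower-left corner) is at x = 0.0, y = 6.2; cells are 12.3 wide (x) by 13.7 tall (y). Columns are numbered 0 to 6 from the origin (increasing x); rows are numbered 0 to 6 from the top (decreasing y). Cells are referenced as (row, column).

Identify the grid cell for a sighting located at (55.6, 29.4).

Column index: ⌊(55.6 − 0.0) / 12.3⌋ = ⌊4.520⌋ = 4
Row offset from origin: ⌊(29.4 − 6.2) / 13.7⌋ = ⌊1.693⌋ = 1 → row 5 (counted from top)

(5, 4)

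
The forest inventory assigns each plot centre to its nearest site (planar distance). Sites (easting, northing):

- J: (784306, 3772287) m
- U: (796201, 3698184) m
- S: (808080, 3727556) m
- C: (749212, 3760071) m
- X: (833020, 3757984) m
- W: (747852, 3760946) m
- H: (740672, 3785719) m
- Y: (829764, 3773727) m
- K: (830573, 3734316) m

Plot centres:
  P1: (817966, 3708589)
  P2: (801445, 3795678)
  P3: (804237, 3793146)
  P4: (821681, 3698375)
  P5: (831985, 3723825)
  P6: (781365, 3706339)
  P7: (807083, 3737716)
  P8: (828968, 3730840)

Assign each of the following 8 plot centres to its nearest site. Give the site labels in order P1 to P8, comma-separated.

P1 → S (d²=457480085.00)
P2 → J (d²=840884202.00)
P3 → J (d²=832342642.00)
P4 → U (d²=649266881.00)
P5 → K (d²=112054825.00)
P6 → U (d²=286610921.00)
P7 → S (d²=104219609.00)
P8 → K (d²=14658601.00)

S, J, J, U, K, U, S, K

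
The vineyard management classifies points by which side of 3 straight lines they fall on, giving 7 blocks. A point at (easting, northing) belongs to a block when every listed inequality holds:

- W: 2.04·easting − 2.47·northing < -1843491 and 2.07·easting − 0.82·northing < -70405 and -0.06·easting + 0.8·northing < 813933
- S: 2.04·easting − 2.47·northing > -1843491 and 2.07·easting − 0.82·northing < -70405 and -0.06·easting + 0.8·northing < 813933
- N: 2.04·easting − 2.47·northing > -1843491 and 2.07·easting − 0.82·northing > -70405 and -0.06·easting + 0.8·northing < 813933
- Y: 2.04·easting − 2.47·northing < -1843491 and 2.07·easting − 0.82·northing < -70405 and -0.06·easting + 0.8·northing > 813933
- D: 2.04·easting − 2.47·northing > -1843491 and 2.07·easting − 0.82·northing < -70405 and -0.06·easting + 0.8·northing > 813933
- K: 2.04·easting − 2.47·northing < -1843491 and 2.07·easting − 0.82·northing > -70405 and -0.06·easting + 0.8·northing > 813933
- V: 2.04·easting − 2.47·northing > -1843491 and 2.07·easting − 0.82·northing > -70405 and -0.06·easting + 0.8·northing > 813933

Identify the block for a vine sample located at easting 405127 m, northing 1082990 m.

K

2.04·405127 − 2.47·1082990 = -1848526.220, which is < -1843491
2.07·405127 − 0.82·1082990 = -49438.910, which is > -70405
-0.06·405127 + 0.8·1082990 = 842084.380, which is > 813933
This sign pattern matches K.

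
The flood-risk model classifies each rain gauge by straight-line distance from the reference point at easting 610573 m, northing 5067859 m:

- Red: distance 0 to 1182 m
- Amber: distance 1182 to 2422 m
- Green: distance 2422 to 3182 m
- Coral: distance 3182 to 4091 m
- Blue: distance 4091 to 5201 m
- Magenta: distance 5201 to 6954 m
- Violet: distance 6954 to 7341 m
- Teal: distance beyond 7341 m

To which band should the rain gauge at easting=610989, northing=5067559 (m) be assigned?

Red

Distance = √((610989−610573)² + (5067559−5067859)²) = √(173056.000 + 90000.000) = 512.890 m.
0 ≤ 512.890 < 1182 → Red.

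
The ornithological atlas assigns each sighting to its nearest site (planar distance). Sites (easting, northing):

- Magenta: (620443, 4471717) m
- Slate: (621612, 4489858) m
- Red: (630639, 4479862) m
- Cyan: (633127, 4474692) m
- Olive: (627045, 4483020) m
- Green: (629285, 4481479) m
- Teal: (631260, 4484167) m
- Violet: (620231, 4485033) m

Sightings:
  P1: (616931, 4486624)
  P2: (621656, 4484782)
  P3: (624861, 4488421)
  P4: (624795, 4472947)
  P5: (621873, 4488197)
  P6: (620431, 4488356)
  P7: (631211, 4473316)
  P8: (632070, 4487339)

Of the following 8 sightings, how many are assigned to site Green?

0

P1 → Violet
P2 → Violet
P3 → Slate
P4 → Magenta
P5 → Slate
P6 → Slate
P7 → Cyan
P8 → Teal
0 of the 8 go to Green.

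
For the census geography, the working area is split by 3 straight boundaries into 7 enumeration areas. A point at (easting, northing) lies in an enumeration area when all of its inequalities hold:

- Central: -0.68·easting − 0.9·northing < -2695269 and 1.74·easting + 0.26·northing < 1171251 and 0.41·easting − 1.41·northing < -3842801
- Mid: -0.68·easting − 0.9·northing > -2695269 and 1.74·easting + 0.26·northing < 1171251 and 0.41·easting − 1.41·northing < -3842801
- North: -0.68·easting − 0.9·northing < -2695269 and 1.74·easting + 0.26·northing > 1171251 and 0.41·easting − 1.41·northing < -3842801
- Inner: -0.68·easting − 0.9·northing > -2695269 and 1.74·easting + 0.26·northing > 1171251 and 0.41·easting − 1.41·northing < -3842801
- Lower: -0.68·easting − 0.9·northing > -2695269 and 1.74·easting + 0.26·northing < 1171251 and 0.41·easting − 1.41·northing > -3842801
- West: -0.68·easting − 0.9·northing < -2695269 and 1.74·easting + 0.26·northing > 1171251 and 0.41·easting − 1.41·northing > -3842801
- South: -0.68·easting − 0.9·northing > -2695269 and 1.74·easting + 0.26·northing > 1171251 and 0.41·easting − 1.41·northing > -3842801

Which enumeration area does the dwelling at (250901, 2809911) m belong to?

Central

-0.68·250901 − 0.9·2809911 = -2699532.580, which is < -2695269
1.74·250901 + 0.26·2809911 = 1167144.600, which is < 1171251
0.41·250901 − 1.41·2809911 = -3859105.100, which is < -3842801
This sign pattern matches Central.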